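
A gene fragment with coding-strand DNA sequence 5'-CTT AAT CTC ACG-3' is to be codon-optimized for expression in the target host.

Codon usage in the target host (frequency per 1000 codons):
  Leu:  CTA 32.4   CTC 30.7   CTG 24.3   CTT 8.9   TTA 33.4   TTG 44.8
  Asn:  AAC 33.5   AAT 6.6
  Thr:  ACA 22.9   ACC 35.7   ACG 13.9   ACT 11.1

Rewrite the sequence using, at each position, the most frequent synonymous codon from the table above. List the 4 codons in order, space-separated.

Codon 1 (Leu): best is TTG at 44.8.
Codon 2 (Asn): best is AAC at 33.5.
Codon 3 (Leu): best is TTG at 44.8.
Codon 4 (Thr): best is ACC at 35.7.

TTG AAC TTG ACC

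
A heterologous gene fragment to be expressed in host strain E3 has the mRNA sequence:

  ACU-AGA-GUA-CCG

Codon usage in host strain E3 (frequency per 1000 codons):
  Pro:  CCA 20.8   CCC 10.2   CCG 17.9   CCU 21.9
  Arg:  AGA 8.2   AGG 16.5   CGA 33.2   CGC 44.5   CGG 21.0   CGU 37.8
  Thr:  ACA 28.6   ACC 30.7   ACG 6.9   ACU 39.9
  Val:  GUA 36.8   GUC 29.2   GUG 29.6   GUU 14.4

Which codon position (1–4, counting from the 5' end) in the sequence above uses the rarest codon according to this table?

Codon 1 ACU (Thr): 39.9 per 1000.
Codon 2 AGA (Arg): 8.2 per 1000.
Codon 3 GUA (Val): 36.8 per 1000.
Codon 4 CCG (Pro): 17.9 per 1000.
Lowest frequency is 8.2 at codon 2.

2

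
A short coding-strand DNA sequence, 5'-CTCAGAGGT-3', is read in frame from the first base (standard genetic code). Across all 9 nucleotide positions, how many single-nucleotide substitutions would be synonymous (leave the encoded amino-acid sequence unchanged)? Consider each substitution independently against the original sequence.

8

Codon 1 (CTC, Leu): 3 synonymous substitutions.
Codon 2 (AGA, Arg): 2 synonymous substitutions.
Codon 3 (GGT, Gly): 3 synonymous substitutions.
Total: 3 + 2 + 3 = 8.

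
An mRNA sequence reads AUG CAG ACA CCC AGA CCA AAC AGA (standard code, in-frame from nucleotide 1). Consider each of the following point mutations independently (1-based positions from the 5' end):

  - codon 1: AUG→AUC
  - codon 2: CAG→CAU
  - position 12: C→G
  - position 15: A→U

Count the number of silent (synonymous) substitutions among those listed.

1

Codon 1: AUG (Met) → AUC (Ile) — missense.
Codon 2: CAG (Gln) → CAU (His) — missense.
Codon 4: CCC (Pro) → CCG (Pro) — synonymous.
Codon 5: AGA (Arg) → AGU (Ser) — missense.
Synonymous: 1 of 4.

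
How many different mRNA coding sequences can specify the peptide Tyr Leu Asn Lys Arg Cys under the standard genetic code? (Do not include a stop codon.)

576

Tyr: 2 codons.
Leu: 6 codons.
Asn: 2 codons.
Lys: 2 codons.
Arg: 6 codons.
Cys: 2 codons.
2 × 6 × 2 × 2 × 6 × 2 = 576.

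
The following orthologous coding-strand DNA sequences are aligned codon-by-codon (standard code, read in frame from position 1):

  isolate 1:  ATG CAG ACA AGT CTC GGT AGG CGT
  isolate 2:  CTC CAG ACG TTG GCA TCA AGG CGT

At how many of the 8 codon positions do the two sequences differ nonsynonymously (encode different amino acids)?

Codon 1: ATG Met / CTC Leu — nonsynonymous.
Codon 2: CAG Gln / CAG Gln — identical.
Codon 3: ACA Thr / ACG Thr — synonymous.
Codon 4: AGT Ser / TTG Leu — nonsynonymous.
Codon 5: CTC Leu / GCA Ala — nonsynonymous.
Codon 6: GGT Gly / TCA Ser — nonsynonymous.
Codon 7: AGG Arg / AGG Arg — identical.
Codon 8: CGT Arg / CGT Arg — identical.
Nonsynonymous differences: 4.

4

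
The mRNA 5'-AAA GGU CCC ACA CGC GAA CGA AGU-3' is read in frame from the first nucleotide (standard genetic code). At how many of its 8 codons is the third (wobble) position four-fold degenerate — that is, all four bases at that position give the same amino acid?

5

Codon 1 AAA (Lys): third position 2-fold.
Codon 2 GGU (Gly): third position 4-fold.
Codon 3 CCC (Pro): third position 4-fold.
Codon 4 ACA (Thr): third position 4-fold.
Codon 5 CGC (Arg): third position 4-fold.
Codon 6 GAA (Glu): third position 2-fold.
Codon 7 CGA (Arg): third position 4-fold.
Codon 8 AGU (Ser): third position 2-fold.
Four-fold degenerate third positions: 5.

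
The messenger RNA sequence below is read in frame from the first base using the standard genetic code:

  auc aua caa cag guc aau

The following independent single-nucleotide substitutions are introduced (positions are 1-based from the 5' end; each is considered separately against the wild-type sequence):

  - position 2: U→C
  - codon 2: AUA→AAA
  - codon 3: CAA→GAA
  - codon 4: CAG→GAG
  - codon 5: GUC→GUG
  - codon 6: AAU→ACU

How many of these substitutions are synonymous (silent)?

1

Codon 1: AUC (Ile) → ACC (Thr) — missense.
Codon 2: AUA (Ile) → AAA (Lys) — missense.
Codon 3: CAA (Gln) → GAA (Glu) — missense.
Codon 4: CAG (Gln) → GAG (Glu) — missense.
Codon 5: GUC (Val) → GUG (Val) — synonymous.
Codon 6: AAU (Asn) → ACU (Thr) — missense.
Synonymous: 1 of 6.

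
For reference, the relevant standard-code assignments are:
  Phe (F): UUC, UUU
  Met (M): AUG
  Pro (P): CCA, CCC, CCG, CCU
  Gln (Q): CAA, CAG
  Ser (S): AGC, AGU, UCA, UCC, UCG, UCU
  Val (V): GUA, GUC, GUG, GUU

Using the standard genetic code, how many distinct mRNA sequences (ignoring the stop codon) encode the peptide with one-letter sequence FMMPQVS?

Phe: 2 codons.
Met: 1 codon.
Met: 1 codon.
Pro: 4 codons.
Gln: 2 codons.
Val: 4 codons.
Ser: 6 codons.
2 × 1 × 1 × 4 × 2 × 4 × 6 = 384.

384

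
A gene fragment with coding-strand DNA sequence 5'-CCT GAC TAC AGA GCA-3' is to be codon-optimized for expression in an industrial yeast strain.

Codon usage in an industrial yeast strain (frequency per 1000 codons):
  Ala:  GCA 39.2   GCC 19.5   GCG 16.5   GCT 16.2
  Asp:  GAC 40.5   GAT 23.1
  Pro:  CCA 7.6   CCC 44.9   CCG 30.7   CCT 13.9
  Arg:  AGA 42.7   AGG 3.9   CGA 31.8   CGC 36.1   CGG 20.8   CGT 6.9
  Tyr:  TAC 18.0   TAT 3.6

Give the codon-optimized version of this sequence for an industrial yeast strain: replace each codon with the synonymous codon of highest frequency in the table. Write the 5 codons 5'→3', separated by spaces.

CCC GAC TAC AGA GCA

Codon 1 (Pro): best is CCC at 44.9.
Codon 2 (Asp): best is GAC at 40.5.
Codon 3 (Tyr): best is TAC at 18.0.
Codon 4 (Arg): best is AGA at 42.7.
Codon 5 (Ala): best is GCA at 39.2.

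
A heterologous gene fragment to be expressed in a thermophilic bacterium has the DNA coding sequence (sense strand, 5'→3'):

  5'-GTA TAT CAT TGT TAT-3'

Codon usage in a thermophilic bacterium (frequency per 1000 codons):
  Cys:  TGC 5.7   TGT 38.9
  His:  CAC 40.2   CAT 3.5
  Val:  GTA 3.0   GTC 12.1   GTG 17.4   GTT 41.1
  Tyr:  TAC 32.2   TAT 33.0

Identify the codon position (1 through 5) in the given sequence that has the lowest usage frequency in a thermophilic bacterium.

1

Codon 1 GTA (Val): 3.0 per 1000.
Codon 2 TAT (Tyr): 33.0 per 1000.
Codon 3 CAT (His): 3.5 per 1000.
Codon 4 TGT (Cys): 38.9 per 1000.
Codon 5 TAT (Tyr): 33.0 per 1000.
Lowest frequency is 3.0 at codon 1.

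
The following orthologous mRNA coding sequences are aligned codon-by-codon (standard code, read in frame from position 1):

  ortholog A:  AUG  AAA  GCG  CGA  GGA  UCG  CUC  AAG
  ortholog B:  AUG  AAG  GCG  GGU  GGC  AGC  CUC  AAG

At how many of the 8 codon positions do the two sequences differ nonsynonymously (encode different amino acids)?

1

Codon 1: AUG Met / AUG Met — identical.
Codon 2: AAA Lys / AAG Lys — synonymous.
Codon 3: GCG Ala / GCG Ala — identical.
Codon 4: CGA Arg / GGU Gly — nonsynonymous.
Codon 5: GGA Gly / GGC Gly — synonymous.
Codon 6: UCG Ser / AGC Ser — synonymous.
Codon 7: CUC Leu / CUC Leu — identical.
Codon 8: AAG Lys / AAG Lys — identical.
Nonsynonymous differences: 1.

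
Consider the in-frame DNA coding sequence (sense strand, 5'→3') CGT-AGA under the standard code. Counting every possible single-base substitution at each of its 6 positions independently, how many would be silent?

Codon 1 (CGT, Arg): 3 synonymous substitutions.
Codon 2 (AGA, Arg): 2 synonymous substitutions.
Total: 3 + 2 = 5.

5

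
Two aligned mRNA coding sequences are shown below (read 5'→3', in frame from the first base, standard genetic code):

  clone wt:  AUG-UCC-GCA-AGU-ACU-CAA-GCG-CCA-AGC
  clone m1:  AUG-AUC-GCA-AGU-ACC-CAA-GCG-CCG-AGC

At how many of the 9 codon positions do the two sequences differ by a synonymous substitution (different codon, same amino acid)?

Codon 1: AUG Met / AUG Met — identical.
Codon 2: UCC Ser / AUC Ile — nonsynonymous.
Codon 3: GCA Ala / GCA Ala — identical.
Codon 4: AGU Ser / AGU Ser — identical.
Codon 5: ACU Thr / ACC Thr — synonymous.
Codon 6: CAA Gln / CAA Gln — identical.
Codon 7: GCG Ala / GCG Ala — identical.
Codon 8: CCA Pro / CCG Pro — synonymous.
Codon 9: AGC Ser / AGC Ser — identical.
Synonymous differences: 2.

2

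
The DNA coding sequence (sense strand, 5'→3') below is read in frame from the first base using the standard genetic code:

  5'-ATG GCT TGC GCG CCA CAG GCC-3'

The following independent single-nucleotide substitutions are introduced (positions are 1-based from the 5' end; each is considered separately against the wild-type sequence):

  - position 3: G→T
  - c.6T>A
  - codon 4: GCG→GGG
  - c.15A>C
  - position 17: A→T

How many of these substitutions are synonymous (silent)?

Codon 1: ATG (Met) → ATT (Ile) — missense.
Codon 2: GCT (Ala) → GCA (Ala) — synonymous.
Codon 4: GCG (Ala) → GGG (Gly) — missense.
Codon 5: CCA (Pro) → CCC (Pro) — synonymous.
Codon 6: CAG (Gln) → CTG (Leu) — missense.
Synonymous: 2 of 5.

2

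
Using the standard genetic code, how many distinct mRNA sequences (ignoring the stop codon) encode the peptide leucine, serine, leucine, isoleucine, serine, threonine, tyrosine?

31104

Leu: 6 codons.
Ser: 6 codons.
Leu: 6 codons.
Ile: 3 codons.
Ser: 6 codons.
Thr: 4 codons.
Tyr: 2 codons.
6 × 6 × 6 × 3 × 6 × 4 × 2 = 31104.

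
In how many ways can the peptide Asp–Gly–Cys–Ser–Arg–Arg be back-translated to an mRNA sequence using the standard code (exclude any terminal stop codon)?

3456

Asp: 2 codons.
Gly: 4 codons.
Cys: 2 codons.
Ser: 6 codons.
Arg: 6 codons.
Arg: 6 codons.
2 × 4 × 2 × 6 × 6 × 6 = 3456.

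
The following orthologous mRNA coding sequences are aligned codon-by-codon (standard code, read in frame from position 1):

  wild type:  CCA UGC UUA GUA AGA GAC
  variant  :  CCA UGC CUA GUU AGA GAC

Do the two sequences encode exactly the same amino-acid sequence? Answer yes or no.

Codon 1: CCA Pro / CCA Pro — identical.
Codon 2: UGC Cys / UGC Cys — identical.
Codon 3: UUA Leu / CUA Leu — synonymous.
Codon 4: GUA Val / GUU Val — synonymous.
Codon 5: AGA Arg / AGA Arg — identical.
Codon 6: GAC Asp / GAC Asp — identical.
Nonsynonymous differences: 0 → same protein.

yes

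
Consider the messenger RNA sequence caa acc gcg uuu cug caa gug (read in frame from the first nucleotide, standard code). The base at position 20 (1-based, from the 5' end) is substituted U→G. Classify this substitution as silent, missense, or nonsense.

missense

Position 20 falls in codon 7: GUG → Val.
After the substitution the codon is GGG → Gly.
Val ≠ Gly, so this is a missense mutation.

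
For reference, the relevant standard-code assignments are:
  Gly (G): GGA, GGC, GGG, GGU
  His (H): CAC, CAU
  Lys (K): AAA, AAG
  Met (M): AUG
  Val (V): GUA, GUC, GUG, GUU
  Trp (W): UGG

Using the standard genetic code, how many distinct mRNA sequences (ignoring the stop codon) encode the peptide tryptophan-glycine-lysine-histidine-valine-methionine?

64

Trp: 1 codon.
Gly: 4 codons.
Lys: 2 codons.
His: 2 codons.
Val: 4 codons.
Met: 1 codon.
1 × 4 × 2 × 2 × 4 × 1 = 64.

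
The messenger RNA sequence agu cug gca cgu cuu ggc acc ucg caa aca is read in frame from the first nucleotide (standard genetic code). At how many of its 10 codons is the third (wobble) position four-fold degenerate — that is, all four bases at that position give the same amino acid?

8

Codon 1 AGU (Ser): third position 2-fold.
Codon 2 CUG (Leu): third position 4-fold.
Codon 3 GCA (Ala): third position 4-fold.
Codon 4 CGU (Arg): third position 4-fold.
Codon 5 CUU (Leu): third position 4-fold.
Codon 6 GGC (Gly): third position 4-fold.
Codon 7 ACC (Thr): third position 4-fold.
Codon 8 UCG (Ser): third position 4-fold.
Codon 9 CAA (Gln): third position 2-fold.
Codon 10 ACA (Thr): third position 4-fold.
Four-fold degenerate third positions: 8.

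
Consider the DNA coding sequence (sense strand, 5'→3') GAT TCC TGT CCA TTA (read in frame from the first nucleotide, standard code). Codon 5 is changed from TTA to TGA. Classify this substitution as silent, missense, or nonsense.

nonsense

Position 14 falls in codon 5: TTA → Leu.
After the substitution the codon is TGA → Stop.
The new codon is a stop codon, so this is a nonsense mutation.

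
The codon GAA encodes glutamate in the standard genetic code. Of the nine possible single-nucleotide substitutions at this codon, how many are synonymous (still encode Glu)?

Position 1: none → 0 synonymous.
Position 2: none → 0 synonymous.
Position 3: GAG → 1 synonymous.
Total: 0 + 0 + 1 = 1.

1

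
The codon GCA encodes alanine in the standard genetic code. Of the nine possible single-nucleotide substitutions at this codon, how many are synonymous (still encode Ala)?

3

Position 1: none → 0 synonymous.
Position 2: none → 0 synonymous.
Position 3: GCU, GCC, GCG → 3 synonymous.
Total: 0 + 0 + 3 = 3.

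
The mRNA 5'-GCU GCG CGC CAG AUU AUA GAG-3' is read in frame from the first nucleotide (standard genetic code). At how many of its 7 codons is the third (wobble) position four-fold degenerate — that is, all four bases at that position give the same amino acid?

Codon 1 GCU (Ala): third position 4-fold.
Codon 2 GCG (Ala): third position 4-fold.
Codon 3 CGC (Arg): third position 4-fold.
Codon 4 CAG (Gln): third position 2-fold.
Codon 5 AUU (Ile): third position 3-fold.
Codon 6 AUA (Ile): third position 3-fold.
Codon 7 GAG (Glu): third position 2-fold.
Four-fold degenerate third positions: 3.

3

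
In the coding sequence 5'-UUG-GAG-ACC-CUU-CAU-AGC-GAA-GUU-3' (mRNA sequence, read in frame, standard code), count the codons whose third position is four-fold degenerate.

Codon 1 UUG (Leu): third position 2-fold.
Codon 2 GAG (Glu): third position 2-fold.
Codon 3 ACC (Thr): third position 4-fold.
Codon 4 CUU (Leu): third position 4-fold.
Codon 5 CAU (His): third position 2-fold.
Codon 6 AGC (Ser): third position 2-fold.
Codon 7 GAA (Glu): third position 2-fold.
Codon 8 GUU (Val): third position 4-fold.
Four-fold degenerate third positions: 3.

3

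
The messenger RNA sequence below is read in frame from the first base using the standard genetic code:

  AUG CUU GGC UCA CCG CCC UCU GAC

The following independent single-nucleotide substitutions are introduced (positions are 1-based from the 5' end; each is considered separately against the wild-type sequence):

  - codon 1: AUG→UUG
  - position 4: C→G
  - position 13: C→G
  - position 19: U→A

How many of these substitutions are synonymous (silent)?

0

Codon 1: AUG (Met) → UUG (Leu) — missense.
Codon 2: CUU (Leu) → GUU (Val) — missense.
Codon 5: CCG (Pro) → GCG (Ala) — missense.
Codon 7: UCU (Ser) → ACU (Thr) — missense.
Synonymous: 0 of 4.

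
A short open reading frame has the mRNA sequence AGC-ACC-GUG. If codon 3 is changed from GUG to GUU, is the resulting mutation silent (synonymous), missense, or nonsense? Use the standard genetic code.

silent

Position 9 falls in codon 3: GUG → Val.
After the substitution the codon is GUU → Val.
Both encode Val, so the change is synonymous.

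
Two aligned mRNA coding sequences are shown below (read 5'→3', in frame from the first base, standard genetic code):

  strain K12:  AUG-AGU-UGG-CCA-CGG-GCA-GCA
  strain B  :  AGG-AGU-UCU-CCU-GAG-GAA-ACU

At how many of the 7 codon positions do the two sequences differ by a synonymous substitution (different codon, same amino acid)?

Codon 1: AUG Met / AGG Arg — nonsynonymous.
Codon 2: AGU Ser / AGU Ser — identical.
Codon 3: UGG Trp / UCU Ser — nonsynonymous.
Codon 4: CCA Pro / CCU Pro — synonymous.
Codon 5: CGG Arg / GAG Glu — nonsynonymous.
Codon 6: GCA Ala / GAA Glu — nonsynonymous.
Codon 7: GCA Ala / ACU Thr — nonsynonymous.
Synonymous differences: 1.

1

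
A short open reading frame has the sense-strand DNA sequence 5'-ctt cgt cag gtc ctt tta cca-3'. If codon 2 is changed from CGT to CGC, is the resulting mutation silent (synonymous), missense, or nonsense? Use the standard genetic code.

silent

Position 6 falls in codon 2: CGT → Arg.
After the substitution the codon is CGC → Arg.
Both encode Arg, so the change is synonymous.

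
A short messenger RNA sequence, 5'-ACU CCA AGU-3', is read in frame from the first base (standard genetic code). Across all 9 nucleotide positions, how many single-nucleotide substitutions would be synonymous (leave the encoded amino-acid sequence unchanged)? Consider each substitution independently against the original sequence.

Codon 1 (ACU, Thr): 3 synonymous substitutions.
Codon 2 (CCA, Pro): 3 synonymous substitutions.
Codon 3 (AGU, Ser): 1 synonymous substitution.
Total: 3 + 3 + 1 = 7.

7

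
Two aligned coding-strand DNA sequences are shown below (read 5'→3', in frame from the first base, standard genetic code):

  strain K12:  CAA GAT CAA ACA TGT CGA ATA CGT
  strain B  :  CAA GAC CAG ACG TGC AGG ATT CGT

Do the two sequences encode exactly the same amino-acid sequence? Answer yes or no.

Codon 1: CAA Gln / CAA Gln — identical.
Codon 2: GAT Asp / GAC Asp — synonymous.
Codon 3: CAA Gln / CAG Gln — synonymous.
Codon 4: ACA Thr / ACG Thr — synonymous.
Codon 5: TGT Cys / TGC Cys — synonymous.
Codon 6: CGA Arg / AGG Arg — synonymous.
Codon 7: ATA Ile / ATT Ile — synonymous.
Codon 8: CGT Arg / CGT Arg — identical.
Nonsynonymous differences: 0 → same protein.

yes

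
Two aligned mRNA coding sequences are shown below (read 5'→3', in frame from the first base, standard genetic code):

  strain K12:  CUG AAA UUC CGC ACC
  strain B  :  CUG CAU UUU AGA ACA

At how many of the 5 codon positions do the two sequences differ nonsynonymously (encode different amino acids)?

1

Codon 1: CUG Leu / CUG Leu — identical.
Codon 2: AAA Lys / CAU His — nonsynonymous.
Codon 3: UUC Phe / UUU Phe — synonymous.
Codon 4: CGC Arg / AGA Arg — synonymous.
Codon 5: ACC Thr / ACA Thr — synonymous.
Nonsynonymous differences: 1.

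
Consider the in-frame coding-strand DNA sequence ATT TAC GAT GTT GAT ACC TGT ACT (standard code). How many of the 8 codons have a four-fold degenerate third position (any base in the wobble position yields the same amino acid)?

3

Codon 1 ATT (Ile): third position 3-fold.
Codon 2 TAC (Tyr): third position 2-fold.
Codon 3 GAT (Asp): third position 2-fold.
Codon 4 GTT (Val): third position 4-fold.
Codon 5 GAT (Asp): third position 2-fold.
Codon 6 ACC (Thr): third position 4-fold.
Codon 7 TGT (Cys): third position 2-fold.
Codon 8 ACT (Thr): third position 4-fold.
Four-fold degenerate third positions: 3.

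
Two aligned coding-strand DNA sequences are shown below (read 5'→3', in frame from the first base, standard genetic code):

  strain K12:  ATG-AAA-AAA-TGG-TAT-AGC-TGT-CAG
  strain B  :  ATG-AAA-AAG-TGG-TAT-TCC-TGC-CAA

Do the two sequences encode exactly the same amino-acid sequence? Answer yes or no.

Codon 1: ATG Met / ATG Met — identical.
Codon 2: AAA Lys / AAA Lys — identical.
Codon 3: AAA Lys / AAG Lys — synonymous.
Codon 4: TGG Trp / TGG Trp — identical.
Codon 5: TAT Tyr / TAT Tyr — identical.
Codon 6: AGC Ser / TCC Ser — synonymous.
Codon 7: TGT Cys / TGC Cys — synonymous.
Codon 8: CAG Gln / CAA Gln — synonymous.
Nonsynonymous differences: 0 → same protein.

yes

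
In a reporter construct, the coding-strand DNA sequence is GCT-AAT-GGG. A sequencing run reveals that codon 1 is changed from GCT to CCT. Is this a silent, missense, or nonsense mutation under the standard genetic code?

missense

Position 1 falls in codon 1: GCT → Ala.
After the substitution the codon is CCT → Pro.
Ala ≠ Pro, so this is a missense mutation.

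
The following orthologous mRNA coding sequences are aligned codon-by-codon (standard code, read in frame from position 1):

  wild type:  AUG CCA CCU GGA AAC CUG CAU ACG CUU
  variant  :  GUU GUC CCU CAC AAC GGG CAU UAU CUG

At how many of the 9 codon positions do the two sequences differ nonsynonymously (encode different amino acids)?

Codon 1: AUG Met / GUU Val — nonsynonymous.
Codon 2: CCA Pro / GUC Val — nonsynonymous.
Codon 3: CCU Pro / CCU Pro — identical.
Codon 4: GGA Gly / CAC His — nonsynonymous.
Codon 5: AAC Asn / AAC Asn — identical.
Codon 6: CUG Leu / GGG Gly — nonsynonymous.
Codon 7: CAU His / CAU His — identical.
Codon 8: ACG Thr / UAU Tyr — nonsynonymous.
Codon 9: CUU Leu / CUG Leu — synonymous.
Nonsynonymous differences: 5.

5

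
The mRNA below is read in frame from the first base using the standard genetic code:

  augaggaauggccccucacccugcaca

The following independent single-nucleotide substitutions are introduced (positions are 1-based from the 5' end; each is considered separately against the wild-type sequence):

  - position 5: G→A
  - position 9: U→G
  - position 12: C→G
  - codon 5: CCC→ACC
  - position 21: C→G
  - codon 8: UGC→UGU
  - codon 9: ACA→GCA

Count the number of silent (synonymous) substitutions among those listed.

Codon 2: AGG (Arg) → AAG (Lys) — missense.
Codon 3: AAU (Asn) → AAG (Lys) — missense.
Codon 4: GGC (Gly) → GGG (Gly) — synonymous.
Codon 5: CCC (Pro) → ACC (Thr) — missense.
Codon 7: CCC (Pro) → CCG (Pro) — synonymous.
Codon 8: UGC (Cys) → UGU (Cys) — synonymous.
Codon 9: ACA (Thr) → GCA (Ala) — missense.
Synonymous: 3 of 7.

3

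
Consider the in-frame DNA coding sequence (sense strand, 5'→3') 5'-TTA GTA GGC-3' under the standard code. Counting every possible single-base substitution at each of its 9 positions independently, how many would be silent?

Codon 1 (TTA, Leu): 2 synonymous substitutions.
Codon 2 (GTA, Val): 3 synonymous substitutions.
Codon 3 (GGC, Gly): 3 synonymous substitutions.
Total: 2 + 3 + 3 = 8.

8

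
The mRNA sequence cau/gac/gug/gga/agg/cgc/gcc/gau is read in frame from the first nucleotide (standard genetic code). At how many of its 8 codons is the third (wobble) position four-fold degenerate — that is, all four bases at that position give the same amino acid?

Codon 1 CAU (His): third position 2-fold.
Codon 2 GAC (Asp): third position 2-fold.
Codon 3 GUG (Val): third position 4-fold.
Codon 4 GGA (Gly): third position 4-fold.
Codon 5 AGG (Arg): third position 2-fold.
Codon 6 CGC (Arg): third position 4-fold.
Codon 7 GCC (Ala): third position 4-fold.
Codon 8 GAU (Asp): third position 2-fold.
Four-fold degenerate third positions: 4.

4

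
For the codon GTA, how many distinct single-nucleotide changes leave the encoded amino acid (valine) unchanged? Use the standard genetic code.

3

Position 1: none → 0 synonymous.
Position 2: none → 0 synonymous.
Position 3: GTT, GTC, GTG → 3 synonymous.
Total: 0 + 0 + 3 = 3.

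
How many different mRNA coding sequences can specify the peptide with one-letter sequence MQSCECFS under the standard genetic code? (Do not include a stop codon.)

Met: 1 codon.
Gln: 2 codons.
Ser: 6 codons.
Cys: 2 codons.
Glu: 2 codons.
Cys: 2 codons.
Phe: 2 codons.
Ser: 6 codons.
1 × 2 × 6 × 2 × 2 × 2 × 2 × 6 = 1152.

1152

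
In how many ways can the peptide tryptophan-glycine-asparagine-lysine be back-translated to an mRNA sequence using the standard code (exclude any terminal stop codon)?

16

Trp: 1 codon.
Gly: 4 codons.
Asn: 2 codons.
Lys: 2 codons.
1 × 4 × 2 × 2 = 16.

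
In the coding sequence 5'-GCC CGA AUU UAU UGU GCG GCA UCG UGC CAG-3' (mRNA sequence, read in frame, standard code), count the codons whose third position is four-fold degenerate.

Codon 1 GCC (Ala): third position 4-fold.
Codon 2 CGA (Arg): third position 4-fold.
Codon 3 AUU (Ile): third position 3-fold.
Codon 4 UAU (Tyr): third position 2-fold.
Codon 5 UGU (Cys): third position 2-fold.
Codon 6 GCG (Ala): third position 4-fold.
Codon 7 GCA (Ala): third position 4-fold.
Codon 8 UCG (Ser): third position 4-fold.
Codon 9 UGC (Cys): third position 2-fold.
Codon 10 CAG (Gln): third position 2-fold.
Four-fold degenerate third positions: 5.

5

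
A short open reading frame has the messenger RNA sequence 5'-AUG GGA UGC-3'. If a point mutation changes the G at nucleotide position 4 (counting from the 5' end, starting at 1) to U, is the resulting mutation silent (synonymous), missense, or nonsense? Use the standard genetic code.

Position 4 falls in codon 2: GGA → Gly.
After the substitution the codon is UGA → Stop.
The new codon is a stop codon, so this is a nonsense mutation.

nonsense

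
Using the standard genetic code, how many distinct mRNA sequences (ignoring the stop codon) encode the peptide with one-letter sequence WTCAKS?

Trp: 1 codon.
Thr: 4 codons.
Cys: 2 codons.
Ala: 4 codons.
Lys: 2 codons.
Ser: 6 codons.
1 × 4 × 2 × 4 × 2 × 6 = 384.

384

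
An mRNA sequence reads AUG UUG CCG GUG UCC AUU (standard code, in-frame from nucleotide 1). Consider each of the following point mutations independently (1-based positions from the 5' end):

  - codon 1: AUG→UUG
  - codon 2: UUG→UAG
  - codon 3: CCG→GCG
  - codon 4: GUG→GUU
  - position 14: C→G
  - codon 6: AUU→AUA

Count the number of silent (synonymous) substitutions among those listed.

2

Codon 1: AUG (Met) → UUG (Leu) — missense.
Codon 2: UUG (Leu) → UAG (Stop) — nonsense.
Codon 3: CCG (Pro) → GCG (Ala) — missense.
Codon 4: GUG (Val) → GUU (Val) — synonymous.
Codon 5: UCC (Ser) → UGC (Cys) — missense.
Codon 6: AUU (Ile) → AUA (Ile) — synonymous.
Synonymous: 2 of 6.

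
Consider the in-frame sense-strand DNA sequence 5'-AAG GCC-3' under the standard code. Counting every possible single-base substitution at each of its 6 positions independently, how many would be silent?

Codon 1 (AAG, Lys): 1 synonymous substitution.
Codon 2 (GCC, Ala): 3 synonymous substitutions.
Total: 1 + 3 = 4.

4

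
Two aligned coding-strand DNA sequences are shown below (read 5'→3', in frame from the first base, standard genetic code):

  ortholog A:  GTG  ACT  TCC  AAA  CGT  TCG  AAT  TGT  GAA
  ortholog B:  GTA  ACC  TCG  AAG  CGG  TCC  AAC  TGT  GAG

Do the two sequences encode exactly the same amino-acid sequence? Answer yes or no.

Codon 1: GTG Val / GTA Val — synonymous.
Codon 2: ACT Thr / ACC Thr — synonymous.
Codon 3: TCC Ser / TCG Ser — synonymous.
Codon 4: AAA Lys / AAG Lys — synonymous.
Codon 5: CGT Arg / CGG Arg — synonymous.
Codon 6: TCG Ser / TCC Ser — synonymous.
Codon 7: AAT Asn / AAC Asn — synonymous.
Codon 8: TGT Cys / TGT Cys — identical.
Codon 9: GAA Glu / GAG Glu — synonymous.
Nonsynonymous differences: 0 → same protein.

yes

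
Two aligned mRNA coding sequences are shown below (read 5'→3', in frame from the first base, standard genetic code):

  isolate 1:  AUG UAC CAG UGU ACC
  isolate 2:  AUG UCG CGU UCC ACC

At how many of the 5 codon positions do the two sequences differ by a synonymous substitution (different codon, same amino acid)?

0

Codon 1: AUG Met / AUG Met — identical.
Codon 2: UAC Tyr / UCG Ser — nonsynonymous.
Codon 3: CAG Gln / CGU Arg — nonsynonymous.
Codon 4: UGU Cys / UCC Ser — nonsynonymous.
Codon 5: ACC Thr / ACC Thr — identical.
Synonymous differences: 0.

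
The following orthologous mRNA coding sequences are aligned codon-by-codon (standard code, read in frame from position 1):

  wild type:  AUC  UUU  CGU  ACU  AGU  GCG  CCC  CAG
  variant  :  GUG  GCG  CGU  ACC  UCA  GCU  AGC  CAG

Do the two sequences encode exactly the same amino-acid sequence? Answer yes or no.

no

Codon 1: AUC Ile / GUG Val — nonsynonymous.
Codon 2: UUU Phe / GCG Ala — nonsynonymous.
Codon 3: CGU Arg / CGU Arg — identical.
Codon 4: ACU Thr / ACC Thr — synonymous.
Codon 5: AGU Ser / UCA Ser — synonymous.
Codon 6: GCG Ala / GCU Ala — synonymous.
Codon 7: CCC Pro / AGC Ser — nonsynonymous.
Codon 8: CAG Gln / CAG Gln — identical.
Nonsynonymous differences: 3 → different protein.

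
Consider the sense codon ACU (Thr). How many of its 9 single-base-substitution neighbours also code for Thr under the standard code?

3

Position 1: none → 0 synonymous.
Position 2: none → 0 synonymous.
Position 3: ACC, ACA, ACG → 3 synonymous.
Total: 0 + 0 + 3 = 3.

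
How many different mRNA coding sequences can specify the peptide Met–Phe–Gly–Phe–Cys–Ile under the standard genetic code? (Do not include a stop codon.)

Met: 1 codon.
Phe: 2 codons.
Gly: 4 codons.
Phe: 2 codons.
Cys: 2 codons.
Ile: 3 codons.
1 × 2 × 4 × 2 × 2 × 3 = 96.

96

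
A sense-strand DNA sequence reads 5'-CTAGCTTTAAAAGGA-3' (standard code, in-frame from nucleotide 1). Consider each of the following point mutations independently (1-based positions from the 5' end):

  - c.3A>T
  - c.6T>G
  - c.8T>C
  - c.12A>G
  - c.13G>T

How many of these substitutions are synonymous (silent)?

3

Codon 1: CTA (Leu) → CTT (Leu) — synonymous.
Codon 2: GCT (Ala) → GCG (Ala) — synonymous.
Codon 3: TTA (Leu) → TCA (Ser) — missense.
Codon 4: AAA (Lys) → AAG (Lys) — synonymous.
Codon 5: GGA (Gly) → TGA (Stop) — nonsense.
Synonymous: 3 of 5.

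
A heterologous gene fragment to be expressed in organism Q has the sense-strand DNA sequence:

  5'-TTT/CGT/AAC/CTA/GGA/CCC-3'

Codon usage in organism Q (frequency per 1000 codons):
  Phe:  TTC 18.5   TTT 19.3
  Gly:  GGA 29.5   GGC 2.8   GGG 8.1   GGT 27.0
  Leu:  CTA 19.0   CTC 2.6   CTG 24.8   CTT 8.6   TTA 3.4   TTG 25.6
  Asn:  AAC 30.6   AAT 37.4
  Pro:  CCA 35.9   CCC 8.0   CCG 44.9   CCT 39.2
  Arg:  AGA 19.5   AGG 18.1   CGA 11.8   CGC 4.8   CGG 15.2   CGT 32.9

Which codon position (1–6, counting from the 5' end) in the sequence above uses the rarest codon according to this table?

6

Codon 1 TTT (Phe): 19.3 per 1000.
Codon 2 CGT (Arg): 32.9 per 1000.
Codon 3 AAC (Asn): 30.6 per 1000.
Codon 4 CTA (Leu): 19.0 per 1000.
Codon 5 GGA (Gly): 29.5 per 1000.
Codon 6 CCC (Pro): 8.0 per 1000.
Lowest frequency is 8.0 at codon 6.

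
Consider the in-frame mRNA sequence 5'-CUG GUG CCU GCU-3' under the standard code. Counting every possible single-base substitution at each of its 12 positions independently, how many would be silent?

Codon 1 (CUG, Leu): 4 synonymous substitutions.
Codon 2 (GUG, Val): 3 synonymous substitutions.
Codon 3 (CCU, Pro): 3 synonymous substitutions.
Codon 4 (GCU, Ala): 3 synonymous substitutions.
Total: 4 + 3 + 3 + 3 = 13.

13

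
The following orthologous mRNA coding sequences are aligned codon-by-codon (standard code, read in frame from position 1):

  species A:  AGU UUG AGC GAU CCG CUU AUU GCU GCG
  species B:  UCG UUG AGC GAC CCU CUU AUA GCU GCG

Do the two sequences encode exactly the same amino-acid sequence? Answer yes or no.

Codon 1: AGU Ser / UCG Ser — synonymous.
Codon 2: UUG Leu / UUG Leu — identical.
Codon 3: AGC Ser / AGC Ser — identical.
Codon 4: GAU Asp / GAC Asp — synonymous.
Codon 5: CCG Pro / CCU Pro — synonymous.
Codon 6: CUU Leu / CUU Leu — identical.
Codon 7: AUU Ile / AUA Ile — synonymous.
Codon 8: GCU Ala / GCU Ala — identical.
Codon 9: GCG Ala / GCG Ala — identical.
Nonsynonymous differences: 0 → same protein.

yes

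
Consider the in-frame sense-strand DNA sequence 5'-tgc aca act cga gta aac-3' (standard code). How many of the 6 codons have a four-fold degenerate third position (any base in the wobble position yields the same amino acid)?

4

Codon 1 TGC (Cys): third position 2-fold.
Codon 2 ACA (Thr): third position 4-fold.
Codon 3 ACT (Thr): third position 4-fold.
Codon 4 CGA (Arg): third position 4-fold.
Codon 5 GTA (Val): third position 4-fold.
Codon 6 AAC (Asn): third position 2-fold.
Four-fold degenerate third positions: 4.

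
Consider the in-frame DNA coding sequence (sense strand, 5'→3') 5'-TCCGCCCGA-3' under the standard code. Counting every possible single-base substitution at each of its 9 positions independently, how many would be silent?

Codon 1 (TCC, Ser): 3 synonymous substitutions.
Codon 2 (GCC, Ala): 3 synonymous substitutions.
Codon 3 (CGA, Arg): 4 synonymous substitutions.
Total: 3 + 3 + 4 = 10.

10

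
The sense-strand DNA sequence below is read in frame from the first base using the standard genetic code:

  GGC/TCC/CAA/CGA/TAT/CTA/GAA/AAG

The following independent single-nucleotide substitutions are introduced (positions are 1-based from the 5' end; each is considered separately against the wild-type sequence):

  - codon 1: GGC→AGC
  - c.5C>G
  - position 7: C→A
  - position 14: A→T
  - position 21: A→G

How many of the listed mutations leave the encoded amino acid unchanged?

1

Codon 1: GGC (Gly) → AGC (Ser) — missense.
Codon 2: TCC (Ser) → TGC (Cys) — missense.
Codon 3: CAA (Gln) → AAA (Lys) — missense.
Codon 5: TAT (Tyr) → TTT (Phe) — missense.
Codon 7: GAA (Glu) → GAG (Glu) — synonymous.
Synonymous: 1 of 5.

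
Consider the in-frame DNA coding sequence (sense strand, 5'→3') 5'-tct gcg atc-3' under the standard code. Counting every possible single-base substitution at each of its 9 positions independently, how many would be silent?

Codon 1 (TCT, Ser): 3 synonymous substitutions.
Codon 2 (GCG, Ala): 3 synonymous substitutions.
Codon 3 (ATC, Ile): 2 synonymous substitutions.
Total: 3 + 3 + 2 = 8.

8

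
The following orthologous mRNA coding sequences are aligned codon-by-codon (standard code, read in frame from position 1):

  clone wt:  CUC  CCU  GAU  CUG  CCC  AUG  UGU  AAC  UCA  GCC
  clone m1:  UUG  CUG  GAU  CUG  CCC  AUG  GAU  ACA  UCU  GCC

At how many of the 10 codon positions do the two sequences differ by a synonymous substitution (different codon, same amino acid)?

Codon 1: CUC Leu / UUG Leu — synonymous.
Codon 2: CCU Pro / CUG Leu — nonsynonymous.
Codon 3: GAU Asp / GAU Asp — identical.
Codon 4: CUG Leu / CUG Leu — identical.
Codon 5: CCC Pro / CCC Pro — identical.
Codon 6: AUG Met / AUG Met — identical.
Codon 7: UGU Cys / GAU Asp — nonsynonymous.
Codon 8: AAC Asn / ACA Thr — nonsynonymous.
Codon 9: UCA Ser / UCU Ser — synonymous.
Codon 10: GCC Ala / GCC Ala — identical.
Synonymous differences: 2.

2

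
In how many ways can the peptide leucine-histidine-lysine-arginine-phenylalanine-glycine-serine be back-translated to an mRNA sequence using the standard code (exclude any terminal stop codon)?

6912

Leu: 6 codons.
His: 2 codons.
Lys: 2 codons.
Arg: 6 codons.
Phe: 2 codons.
Gly: 4 codons.
Ser: 6 codons.
6 × 2 × 2 × 6 × 2 × 4 × 6 = 6912.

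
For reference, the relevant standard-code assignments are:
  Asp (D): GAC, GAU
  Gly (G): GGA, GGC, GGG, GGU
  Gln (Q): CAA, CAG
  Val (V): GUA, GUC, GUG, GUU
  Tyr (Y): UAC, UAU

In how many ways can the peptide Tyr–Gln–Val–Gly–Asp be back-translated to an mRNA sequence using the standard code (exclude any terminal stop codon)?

128

Tyr: 2 codons.
Gln: 2 codons.
Val: 4 codons.
Gly: 4 codons.
Asp: 2 codons.
2 × 2 × 4 × 4 × 2 = 128.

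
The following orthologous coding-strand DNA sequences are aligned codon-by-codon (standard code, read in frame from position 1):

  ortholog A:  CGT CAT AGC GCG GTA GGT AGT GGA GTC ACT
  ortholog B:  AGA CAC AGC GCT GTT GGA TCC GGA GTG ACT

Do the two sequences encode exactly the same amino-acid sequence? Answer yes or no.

yes

Codon 1: CGT Arg / AGA Arg — synonymous.
Codon 2: CAT His / CAC His — synonymous.
Codon 3: AGC Ser / AGC Ser — identical.
Codon 4: GCG Ala / GCT Ala — synonymous.
Codon 5: GTA Val / GTT Val — synonymous.
Codon 6: GGT Gly / GGA Gly — synonymous.
Codon 7: AGT Ser / TCC Ser — synonymous.
Codon 8: GGA Gly / GGA Gly — identical.
Codon 9: GTC Val / GTG Val — synonymous.
Codon 10: ACT Thr / ACT Thr — identical.
Nonsynonymous differences: 0 → same protein.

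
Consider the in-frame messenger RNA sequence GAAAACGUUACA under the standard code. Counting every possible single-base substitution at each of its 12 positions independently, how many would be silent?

8

Codon 1 (GAA, Glu): 1 synonymous substitution.
Codon 2 (AAC, Asn): 1 synonymous substitution.
Codon 3 (GUU, Val): 3 synonymous substitutions.
Codon 4 (ACA, Thr): 3 synonymous substitutions.
Total: 1 + 1 + 3 + 3 = 8.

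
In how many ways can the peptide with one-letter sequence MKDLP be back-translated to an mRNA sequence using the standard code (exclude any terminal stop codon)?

96

Met: 1 codon.
Lys: 2 codons.
Asp: 2 codons.
Leu: 6 codons.
Pro: 4 codons.
1 × 2 × 2 × 6 × 4 = 96.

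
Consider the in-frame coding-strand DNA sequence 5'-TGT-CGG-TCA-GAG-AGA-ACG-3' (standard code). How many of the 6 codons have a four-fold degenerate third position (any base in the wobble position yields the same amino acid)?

3

Codon 1 TGT (Cys): third position 2-fold.
Codon 2 CGG (Arg): third position 4-fold.
Codon 3 TCA (Ser): third position 4-fold.
Codon 4 GAG (Glu): third position 2-fold.
Codon 5 AGA (Arg): third position 2-fold.
Codon 6 ACG (Thr): third position 4-fold.
Four-fold degenerate third positions: 3.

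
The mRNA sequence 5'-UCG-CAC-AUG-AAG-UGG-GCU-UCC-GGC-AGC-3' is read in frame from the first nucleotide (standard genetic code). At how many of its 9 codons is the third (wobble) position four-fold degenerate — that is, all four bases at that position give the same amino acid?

Codon 1 UCG (Ser): third position 4-fold.
Codon 2 CAC (His): third position 2-fold.
Codon 3 AUG (Met): third position 1-fold.
Codon 4 AAG (Lys): third position 2-fold.
Codon 5 UGG (Trp): third position 1-fold.
Codon 6 GCU (Ala): third position 4-fold.
Codon 7 UCC (Ser): third position 4-fold.
Codon 8 GGC (Gly): third position 4-fold.
Codon 9 AGC (Ser): third position 2-fold.
Four-fold degenerate third positions: 4.

4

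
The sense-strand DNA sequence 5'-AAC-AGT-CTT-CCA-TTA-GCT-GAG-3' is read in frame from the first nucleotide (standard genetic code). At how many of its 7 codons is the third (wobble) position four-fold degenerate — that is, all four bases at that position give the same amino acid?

3

Codon 1 AAC (Asn): third position 2-fold.
Codon 2 AGT (Ser): third position 2-fold.
Codon 3 CTT (Leu): third position 4-fold.
Codon 4 CCA (Pro): third position 4-fold.
Codon 5 TTA (Leu): third position 2-fold.
Codon 6 GCT (Ala): third position 4-fold.
Codon 7 GAG (Glu): third position 2-fold.
Four-fold degenerate third positions: 3.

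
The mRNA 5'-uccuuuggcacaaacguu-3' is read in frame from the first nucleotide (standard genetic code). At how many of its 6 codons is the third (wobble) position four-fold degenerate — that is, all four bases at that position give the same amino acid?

4

Codon 1 UCC (Ser): third position 4-fold.
Codon 2 UUU (Phe): third position 2-fold.
Codon 3 GGC (Gly): third position 4-fold.
Codon 4 ACA (Thr): third position 4-fold.
Codon 5 AAC (Asn): third position 2-fold.
Codon 6 GUU (Val): third position 4-fold.
Four-fold degenerate third positions: 4.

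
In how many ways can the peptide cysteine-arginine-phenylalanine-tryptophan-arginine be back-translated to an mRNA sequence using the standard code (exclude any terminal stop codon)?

144

Cys: 2 codons.
Arg: 6 codons.
Phe: 2 codons.
Trp: 1 codon.
Arg: 6 codons.
2 × 6 × 2 × 1 × 6 = 144.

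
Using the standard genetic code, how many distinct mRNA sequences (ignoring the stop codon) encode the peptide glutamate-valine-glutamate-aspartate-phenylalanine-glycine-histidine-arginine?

Glu: 2 codons.
Val: 4 codons.
Glu: 2 codons.
Asp: 2 codons.
Phe: 2 codons.
Gly: 4 codons.
His: 2 codons.
Arg: 6 codons.
2 × 4 × 2 × 2 × 2 × 4 × 2 × 6 = 3072.

3072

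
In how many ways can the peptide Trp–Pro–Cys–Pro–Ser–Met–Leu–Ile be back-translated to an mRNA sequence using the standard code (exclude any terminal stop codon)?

3456

Trp: 1 codon.
Pro: 4 codons.
Cys: 2 codons.
Pro: 4 codons.
Ser: 6 codons.
Met: 1 codon.
Leu: 6 codons.
Ile: 3 codons.
1 × 4 × 2 × 4 × 6 × 1 × 6 × 3 = 3456.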